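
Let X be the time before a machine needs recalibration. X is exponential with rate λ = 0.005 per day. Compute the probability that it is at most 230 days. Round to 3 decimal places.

0.683

P(X ≤ 230) = 1 − e^(−λ·230) = 1 − e^(−1.15) ≈ 0.683.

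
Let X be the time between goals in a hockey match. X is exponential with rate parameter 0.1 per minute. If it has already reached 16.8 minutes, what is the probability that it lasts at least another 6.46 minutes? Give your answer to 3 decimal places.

0.524

P(X > s+t | X > s) = e^(−λ(s+t))/e^(−λs) = e^(−λt), independent of s = 16.8.
P(X > 6.46) = e^(−0.646) ≈ 0.524.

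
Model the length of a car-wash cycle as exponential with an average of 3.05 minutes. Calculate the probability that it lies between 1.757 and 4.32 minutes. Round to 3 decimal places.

0.320

The rate is λ = 1/3.05 = 0.327869 per minute.
P(1.757 < X < 4.32) = e^(−λ·1.757) − e^(−λ·4.32) = 0.56211 − 0.24259 ≈ 0.320.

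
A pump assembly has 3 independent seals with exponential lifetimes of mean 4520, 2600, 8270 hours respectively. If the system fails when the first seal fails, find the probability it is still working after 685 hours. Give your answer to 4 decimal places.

0.6078

The first failure time is exponential with rate Σλ_i = 1/4520 + 1/2600 + 1/8270 = 0.000726773 per hour.
P(min > 685) = e^(−0.000726773·685) = e^(−0.49784) ≈ 0.6078.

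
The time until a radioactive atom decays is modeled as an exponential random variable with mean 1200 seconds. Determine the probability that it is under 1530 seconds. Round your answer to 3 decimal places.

0.721

The rate is λ = 1/1200 = 0.000833333 per second.
P(X ≤ 1530) = 1 − e^(−λ·1530) = 1 − e^(−1.275) ≈ 0.721.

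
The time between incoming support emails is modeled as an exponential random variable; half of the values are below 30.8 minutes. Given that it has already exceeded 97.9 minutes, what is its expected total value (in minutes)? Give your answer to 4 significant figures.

For an exponential, median = ln(2)/λ, so λ = ln 2 / 30.8 = 0.0225048 per minute.
By memorylessness, E[X | X > 97.9] = 97.9 + 1/λ = 97.9 + 44.435 = 142.335 minutes.

142.3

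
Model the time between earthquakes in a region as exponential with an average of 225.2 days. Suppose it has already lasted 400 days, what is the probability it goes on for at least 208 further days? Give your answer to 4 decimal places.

0.3971

The rate is λ = 1/225.2 = 0.0044405 per day.
P(X > s+t | X > s) = e^(−λ(s+t))/e^(−λs) = e^(−λt), independent of s = 400.
P(X > 208) = e^(−0.92362) ≈ 0.3971.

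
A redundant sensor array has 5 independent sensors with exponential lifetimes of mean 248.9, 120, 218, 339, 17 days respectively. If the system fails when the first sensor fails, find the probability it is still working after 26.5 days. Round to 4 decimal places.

0.1242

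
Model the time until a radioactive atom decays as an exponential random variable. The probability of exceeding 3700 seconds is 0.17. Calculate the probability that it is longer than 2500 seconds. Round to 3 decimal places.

e^(−λ·3700) = 0.17 ⇒ λ = −ln(0.17)/3700 = 0.000478907.
P(X > 2500) = e^(−0.000478907·2500) = e^(−1.1973) ≈ 0.302.

0.302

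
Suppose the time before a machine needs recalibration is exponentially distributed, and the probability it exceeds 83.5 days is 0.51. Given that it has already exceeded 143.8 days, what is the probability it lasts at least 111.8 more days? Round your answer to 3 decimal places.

From e^(−λ·83.5) = 0.51, λ = −ln(0.51)/83.5 = 0.00806401.
Memoryless: P(X > 143.8+111.8 | X > 143.8) = P(X > 111.8) = e^(−0.00806401·111.8) ≈ 0.406.

0.406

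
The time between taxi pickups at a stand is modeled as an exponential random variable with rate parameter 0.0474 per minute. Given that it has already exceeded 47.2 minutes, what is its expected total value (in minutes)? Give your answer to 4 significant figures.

By memorylessness, E[X | X > 47.2] = 47.2 + 1/λ = 47.2 + 21.097 = 68.297 minutes.

68.30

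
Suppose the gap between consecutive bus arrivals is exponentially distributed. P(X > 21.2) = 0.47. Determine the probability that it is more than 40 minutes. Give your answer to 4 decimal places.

0.2406

e^(−λ·21.2) = 0.47 ⇒ λ = −ln(0.47)/21.2 = 0.0356143.
P(X > 40) = e^(−0.0356143·40) = e^(−1.4246) ≈ 0.2406.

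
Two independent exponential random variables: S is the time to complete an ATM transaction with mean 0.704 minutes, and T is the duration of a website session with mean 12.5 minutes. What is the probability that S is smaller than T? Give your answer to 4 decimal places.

0.9467

λ_1 = 1/0.704 = 1.42045, λ_2 = 1/12.5 = 0.08.
For independent exponentials, P(S < T) = λ_1/(λ_1+λ_2) = 1.42045/1.50045 ≈ 0.9467.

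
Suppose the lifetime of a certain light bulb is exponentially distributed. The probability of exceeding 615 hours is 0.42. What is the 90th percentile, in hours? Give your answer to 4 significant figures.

1632

e^(−λ·615) = 0.42 ⇒ λ = −ln(0.42)/615 = 0.00141057.
90th percentile: 1 − e^(−λt) = 0.9, t = −ln(0.1)/λ = 1632.38 hours.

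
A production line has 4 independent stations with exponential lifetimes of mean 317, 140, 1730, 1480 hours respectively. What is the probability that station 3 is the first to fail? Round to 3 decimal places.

0.050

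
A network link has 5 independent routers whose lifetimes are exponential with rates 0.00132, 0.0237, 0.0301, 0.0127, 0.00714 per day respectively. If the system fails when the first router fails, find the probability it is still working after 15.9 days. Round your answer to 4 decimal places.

The time to first failure is exponential with rate Σλ = 0.00132 + 0.0237 + 0.0301 + 0.0127 + 0.00714 = 0.07496.
P(min > 15.9) = e^(−0.07496·15.9) = e^(−1.1919) ≈ 0.3037.

0.3037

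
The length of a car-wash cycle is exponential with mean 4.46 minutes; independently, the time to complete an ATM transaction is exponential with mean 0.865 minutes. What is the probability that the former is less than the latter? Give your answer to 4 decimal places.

λ_1 = 1/4.46 = 0.224215, λ_2 = 1/0.865 = 1.15607.
For independent exponentials, P(the former < the latter) = λ_1/(λ_1+λ_2) = 0.224215/1.38028 ≈ 0.1624.

0.1624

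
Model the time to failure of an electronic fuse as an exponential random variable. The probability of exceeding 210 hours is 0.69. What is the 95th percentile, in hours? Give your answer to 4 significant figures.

e^(−λ·210) = 0.69 ⇒ λ = −ln(0.69)/210 = 0.00176697.
95th percentile: 1 − e^(−λt) = 0.95, t = −ln(0.05)/λ = 1695.41 hours.

1695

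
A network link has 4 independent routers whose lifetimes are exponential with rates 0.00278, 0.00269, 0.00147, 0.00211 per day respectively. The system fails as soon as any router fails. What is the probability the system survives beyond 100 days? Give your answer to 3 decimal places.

0.405

The time to first failure is exponential with rate Σλ = 0.00278 + 0.00269 + 0.00147 + 0.00211 = 0.00905.
P(min > 100) = e^(−0.00905·100) = e^(−0.905) ≈ 0.405.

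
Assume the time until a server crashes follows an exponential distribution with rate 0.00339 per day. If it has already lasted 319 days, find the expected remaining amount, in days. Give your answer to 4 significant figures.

295.0

By memorylessness, the remaining amount past any threshold is again Exp(λ) with mean 1/λ = 294.985 days.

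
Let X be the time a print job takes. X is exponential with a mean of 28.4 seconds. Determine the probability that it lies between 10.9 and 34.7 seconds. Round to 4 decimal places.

The rate is λ = 1/28.4 = 0.0352113 per second.
P(10.9 < X < 34.7) = e^(−λ·10.9) − e^(−λ·34.7) = 0.68127 − 0.29469 ≈ 0.3866.

0.3866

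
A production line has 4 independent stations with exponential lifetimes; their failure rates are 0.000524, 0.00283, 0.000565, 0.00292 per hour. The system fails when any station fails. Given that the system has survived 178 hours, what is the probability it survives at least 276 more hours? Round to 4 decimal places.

Time to first failure ~ Exp(Σλ) with Σλ = 0.006839.
By memorylessness, P(T > 178+276 | T > 178) = P(T > 276) = e^(−0.006839·276) ≈ 0.1514.

0.1514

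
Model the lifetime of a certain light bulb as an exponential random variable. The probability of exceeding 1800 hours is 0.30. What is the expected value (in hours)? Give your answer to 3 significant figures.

1500

e^(−λ·1800) = 0.30 ⇒ λ = −ln(0.30)/1800 = 0.000668874.
Mean = 1/λ = 1495.05 hours.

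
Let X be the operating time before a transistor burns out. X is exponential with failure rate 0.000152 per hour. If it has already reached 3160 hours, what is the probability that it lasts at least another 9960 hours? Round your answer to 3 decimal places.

P(X > s+t | X > s) = e^(−λ(s+t))/e^(−λs) = e^(−λt), independent of s = 3160.
P(X > 9960) = e^(−1.5139) ≈ 0.220.

0.220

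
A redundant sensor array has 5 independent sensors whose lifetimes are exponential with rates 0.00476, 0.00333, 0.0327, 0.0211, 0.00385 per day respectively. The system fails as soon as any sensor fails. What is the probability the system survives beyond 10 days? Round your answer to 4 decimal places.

The time to first failure is exponential with rate Σλ = 0.00476 + 0.00333 + 0.0327 + 0.0211 + 0.00385 = 0.06574.
P(min > 10) = e^(−0.06574·10) = e^(−0.6574) ≈ 0.5182.

0.5182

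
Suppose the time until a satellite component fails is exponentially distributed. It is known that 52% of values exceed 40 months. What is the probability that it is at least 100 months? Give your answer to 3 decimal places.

0.195

e^(−λ·40) = 0.52 ⇒ λ = −ln(0.52)/40 = 0.0163482.
P(X > 100) = e^(−0.0163482·100) = e^(−1.6348) ≈ 0.195.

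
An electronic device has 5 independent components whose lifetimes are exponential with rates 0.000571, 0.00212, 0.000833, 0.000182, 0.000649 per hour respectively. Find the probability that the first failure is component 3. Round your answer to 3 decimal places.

The time to first failure is exponential with rate Σλ = 0.000571 + 0.00212 + 0.000833 + 0.000182 + 0.000649 = 0.004355.
P(component 3 first) = λ_3/Σλ = 0.000833/0.004355 ≈ 0.191.

0.191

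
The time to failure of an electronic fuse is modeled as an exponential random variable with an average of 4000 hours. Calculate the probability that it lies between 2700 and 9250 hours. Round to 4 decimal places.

0.4101

The rate is λ = 1/4000 = 0.00025 per hour.
P(2700 < X < 9250) = e^(−λ·2700) − e^(−λ·9250) = 0.50916 − 0.09901 ≈ 0.4101.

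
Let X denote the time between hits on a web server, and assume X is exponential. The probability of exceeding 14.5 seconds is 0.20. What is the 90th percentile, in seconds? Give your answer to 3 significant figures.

20.7

e^(−λ·14.5) = 0.20 ⇒ λ = −ln(0.20)/14.5 = 0.110996.
90th percentile: 1 − e^(−λt) = 0.9, t = −ln(0.1)/λ = 20.7448 seconds.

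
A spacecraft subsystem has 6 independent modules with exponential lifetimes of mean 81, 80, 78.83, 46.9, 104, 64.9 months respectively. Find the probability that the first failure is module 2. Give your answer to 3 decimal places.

0.149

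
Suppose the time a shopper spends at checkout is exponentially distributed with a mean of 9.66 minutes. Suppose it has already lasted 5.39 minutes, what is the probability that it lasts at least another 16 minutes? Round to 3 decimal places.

The rate is λ = 1/9.66 = 0.10352 per minute.
By the memoryless property, P(X > 5.39+16 | X > 5.39) = P(X > 16).
P(X > 16) = e^(−1.6563) ≈ 0.191.

0.191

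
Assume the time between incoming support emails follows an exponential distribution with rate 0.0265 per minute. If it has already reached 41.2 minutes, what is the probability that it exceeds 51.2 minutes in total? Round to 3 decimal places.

By the memoryless property, P(X > 41.2+10 | X > 41.2) = P(X > 10).
P(X > 10) = e^(−0.265) ≈ 0.767.

0.767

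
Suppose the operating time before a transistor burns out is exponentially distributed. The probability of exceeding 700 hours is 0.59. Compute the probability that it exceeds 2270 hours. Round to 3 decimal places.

e^(−λ·700) = 0.59 ⇒ λ = −ln(0.59)/700 = 0.000753761.
P(X > 2270) = e^(−0.000753761·2270) = e^(−1.711) ≈ 0.181.

0.181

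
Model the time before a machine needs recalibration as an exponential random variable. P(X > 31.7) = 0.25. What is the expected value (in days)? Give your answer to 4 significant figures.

22.87

e^(−λ·31.7) = 0.25 ⇒ λ = −ln(0.25)/31.7 = 0.0437317.
Mean = 1/λ = 22.8667 days.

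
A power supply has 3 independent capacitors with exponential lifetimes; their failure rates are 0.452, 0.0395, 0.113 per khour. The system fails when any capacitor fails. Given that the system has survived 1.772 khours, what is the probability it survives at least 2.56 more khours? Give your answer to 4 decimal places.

0.2128

Time to first failure ~ Exp(Σλ) with Σλ = 0.6045.
By memorylessness, P(T > 1.772+2.56 | T > 1.772) = P(T > 2.56) = e^(−0.6045·2.56) ≈ 0.2128.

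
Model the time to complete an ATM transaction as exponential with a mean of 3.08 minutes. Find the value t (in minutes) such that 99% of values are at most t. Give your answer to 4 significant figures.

14.18

The rate is λ = 1/3.08 = 0.324675 per minute.
Set 1 − e^(−λt) = 0.99, so t = −ln(0.01)/λ = 4.6052/0.324675 ≈ 14.1839 minutes.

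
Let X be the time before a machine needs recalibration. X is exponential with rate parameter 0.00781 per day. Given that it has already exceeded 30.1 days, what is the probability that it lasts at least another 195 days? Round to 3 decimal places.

0.218

P(X > s+t | X > s) = e^(−λ(s+t))/e^(−λs) = e^(−λt), independent of s = 30.1.
P(X > 195) = e^(−1.523) ≈ 0.218.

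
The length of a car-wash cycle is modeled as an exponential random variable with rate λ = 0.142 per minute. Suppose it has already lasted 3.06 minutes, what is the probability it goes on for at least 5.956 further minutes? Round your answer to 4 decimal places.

By the memoryless property, P(X > 3.06+5.956 | X > 3.06) = P(X > 5.956).
P(X > 5.956) = e^(−0.84575) ≈ 0.4292.

0.4292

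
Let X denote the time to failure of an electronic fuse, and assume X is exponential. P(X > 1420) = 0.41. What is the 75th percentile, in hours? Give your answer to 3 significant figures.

2210

e^(−λ·1420) = 0.41 ⇒ λ = −ln(0.41)/1420 = 0.000627886.
75th percentile: 1 − e^(−λt) = 0.75, t = −ln(0.25)/λ = 2207.88 hours.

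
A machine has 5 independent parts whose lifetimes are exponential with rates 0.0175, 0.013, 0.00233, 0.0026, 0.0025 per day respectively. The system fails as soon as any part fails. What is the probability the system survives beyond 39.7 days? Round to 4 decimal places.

0.2218

The time to first failure is exponential with rate Σλ = 0.0175 + 0.013 + 0.00233 + 0.0026 + 0.0025 = 0.03793.
P(min > 39.7) = e^(−0.03793·39.7) = e^(−1.5058) ≈ 0.2218.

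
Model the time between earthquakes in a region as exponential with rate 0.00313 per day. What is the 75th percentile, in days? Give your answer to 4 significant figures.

442.9

Set 1 − e^(−λt) = 0.75, so t = −ln(0.25)/λ = 1.3863/0.00313 ≈ 442.906 days.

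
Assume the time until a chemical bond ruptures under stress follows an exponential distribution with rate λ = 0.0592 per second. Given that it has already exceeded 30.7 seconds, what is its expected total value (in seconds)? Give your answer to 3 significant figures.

47.6

By memorylessness, E[X | X > 30.7] = 30.7 + 1/λ = 30.7 + 16.8919 = 47.5919 seconds.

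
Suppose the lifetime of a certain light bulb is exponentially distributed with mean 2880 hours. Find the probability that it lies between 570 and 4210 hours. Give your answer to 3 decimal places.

0.589

The rate is λ = 1/2880 = 0.000347222 per hour.
P(570 < X < 4210) = e^(−λ·570) − e^(−λ·4210) = 0.82044 − 0.23182 ≈ 0.589.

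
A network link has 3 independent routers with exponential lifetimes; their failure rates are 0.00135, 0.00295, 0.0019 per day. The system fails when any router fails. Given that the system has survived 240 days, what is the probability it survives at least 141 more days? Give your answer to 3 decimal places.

Time to first failure ~ Exp(Σλ) with Σλ = 0.0062.
By memorylessness, P(T > 240+141 | T > 240) = P(T > 141) = e^(−0.0062·141) ≈ 0.417.

0.417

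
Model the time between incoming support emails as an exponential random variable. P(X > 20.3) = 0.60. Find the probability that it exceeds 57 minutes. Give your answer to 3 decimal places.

0.238

e^(−λ·20.3) = 0.60 ⇒ λ = −ln(0.60)/20.3 = 0.0251638.
P(X > 57) = e^(−0.0251638·57) = e^(−1.4343) ≈ 0.238.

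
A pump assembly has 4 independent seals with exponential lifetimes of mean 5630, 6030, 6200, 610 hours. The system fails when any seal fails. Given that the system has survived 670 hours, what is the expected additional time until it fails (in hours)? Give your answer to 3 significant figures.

466

First-failure rate Σλ = 1/5630 + 1/6030 + 1/6200 + 1/610 = 0.00214409.
By memorylessness the expected residual is 1/Σλ = 466.398 hours, regardless of the 670 already elapsed.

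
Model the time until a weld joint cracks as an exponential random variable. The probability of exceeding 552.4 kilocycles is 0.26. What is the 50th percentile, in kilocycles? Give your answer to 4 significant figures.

e^(−λ·552.4) = 0.26 ⇒ λ = −ln(0.26)/552.4 = 0.00243858.
50th percentile: 1 − e^(−λt) = 0.5, t = −ln(0.5)/λ = 284.242 kilocycles.

284.2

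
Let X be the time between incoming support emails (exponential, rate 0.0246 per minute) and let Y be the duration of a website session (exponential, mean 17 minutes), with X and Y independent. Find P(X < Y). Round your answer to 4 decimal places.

λ_1 = 0.0246, λ_2 = 1/17 = 0.0588235.
For independent exponentials, P(X < Y) = λ_1/(λ_1+λ_2) = 0.0246/0.0834235 ≈ 0.2949.

0.2949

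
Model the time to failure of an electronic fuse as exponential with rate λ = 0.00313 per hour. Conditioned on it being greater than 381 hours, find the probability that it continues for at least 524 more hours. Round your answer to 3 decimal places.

The exponential is memoryless, so the remaining time is again Exp(λ): the condition X > 381 is irrelevant.
P(X > 524) = e^(−1.6401) ≈ 0.194.

0.194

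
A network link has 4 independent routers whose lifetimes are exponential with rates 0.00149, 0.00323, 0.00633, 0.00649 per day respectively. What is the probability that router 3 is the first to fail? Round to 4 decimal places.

The time to first failure is exponential with rate Σλ = 0.00149 + 0.00323 + 0.00633 + 0.00649 = 0.01754.
P(router 3 first) = λ_3/Σλ = 0.00633/0.01754 ≈ 0.3609.

0.3609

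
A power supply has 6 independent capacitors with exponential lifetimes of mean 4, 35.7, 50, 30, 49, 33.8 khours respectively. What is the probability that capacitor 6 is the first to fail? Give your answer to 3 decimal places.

0.078

Rates: λ_i = 1/mean_i → 0.25, 0.0280112, 0.02, 0.0333333, 0.0204082, 0.0295858; Σλ = 0.381338.
P(capacitor 6 first) = λ_6/Σλ = 0.0295858/0.381338 ≈ 0.078.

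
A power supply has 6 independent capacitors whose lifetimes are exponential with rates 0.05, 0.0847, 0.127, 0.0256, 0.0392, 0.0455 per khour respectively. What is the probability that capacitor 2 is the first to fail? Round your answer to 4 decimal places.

The time to first failure is exponential with rate Σλ = 0.05 + 0.0847 + 0.127 + 0.0256 + 0.0392 + 0.0455 = 0.372.
P(capacitor 2 first) = λ_2/Σλ = 0.0847/0.372 ≈ 0.2277.

0.2277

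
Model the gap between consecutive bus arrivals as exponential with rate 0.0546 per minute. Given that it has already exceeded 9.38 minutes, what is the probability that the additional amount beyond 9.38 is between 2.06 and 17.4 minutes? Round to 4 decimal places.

Memoryless: the residual past 9.38 is again Exp(λ).
P(2.06 < residual < 17.4) = e^(−λ·2.06) − e^(−λ·17.4) = 0.89362 − 0.38673 ≈ 0.5069.

0.5069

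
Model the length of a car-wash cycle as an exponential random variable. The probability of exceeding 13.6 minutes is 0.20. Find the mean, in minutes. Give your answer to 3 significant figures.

8.45

e^(−λ·13.6) = 0.20 ⇒ λ = −ln(0.20)/13.6 = 0.118341.
Mean = 1/λ = 8.45016 minutes.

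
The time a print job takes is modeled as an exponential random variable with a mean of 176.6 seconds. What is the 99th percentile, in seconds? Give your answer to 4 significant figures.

The rate is λ = 1/176.6 = 0.00566251 per second.
Set 1 − e^(−λt) = 0.99, so t = −ln(0.01)/λ = 4.6052/0.00566251 ≈ 813.273 seconds.

813.3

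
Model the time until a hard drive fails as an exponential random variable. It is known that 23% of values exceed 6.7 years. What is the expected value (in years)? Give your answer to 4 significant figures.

4.559

e^(−λ·6.7) = 0.23 ⇒ λ = −ln(0.23)/6.7 = 0.219355.
Mean = 1/λ = 4.55883 years.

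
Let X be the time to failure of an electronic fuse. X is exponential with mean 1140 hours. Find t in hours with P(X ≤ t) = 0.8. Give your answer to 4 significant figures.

The rate is λ = 1/1140 = 0.000877193 per hour.
Set 1 − e^(−λt) = 0.8, so t = −ln(0.2)/λ = 1.6094/0.000877193 ≈ 1834.76 hours.

1835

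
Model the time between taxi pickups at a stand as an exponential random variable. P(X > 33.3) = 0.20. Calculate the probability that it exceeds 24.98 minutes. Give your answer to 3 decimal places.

e^(−λ·33.3) = 0.20 ⇒ λ = −ln(0.20)/33.3 = 0.0483315.
P(X > 24.98) = e^(−0.0483315·24.98) = e^(−1.2073) ≈ 0.299.

0.299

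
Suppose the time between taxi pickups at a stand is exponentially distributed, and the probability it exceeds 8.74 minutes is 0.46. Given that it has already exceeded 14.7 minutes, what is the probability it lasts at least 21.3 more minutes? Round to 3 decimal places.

0.151

From e^(−λ·8.74) = 0.46, λ = −ln(0.46)/8.74 = 0.0888477.
Memoryless: P(X > 14.7+21.3 | X > 14.7) = P(X > 21.3) = e^(−0.0888477·21.3) ≈ 0.151.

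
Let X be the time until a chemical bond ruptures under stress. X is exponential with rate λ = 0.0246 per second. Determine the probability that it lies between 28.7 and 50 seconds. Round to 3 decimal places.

P(28.7 < X < 50) = e^(−λ·28.7) − e^(−λ·50) = 0.49360 − 0.29229 ≈ 0.201.

0.201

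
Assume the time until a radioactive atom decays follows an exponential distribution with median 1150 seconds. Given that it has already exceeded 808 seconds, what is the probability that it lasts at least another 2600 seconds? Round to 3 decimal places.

For an exponential, median = ln(2)/λ, so λ = ln 2 / 1150 = 0.000602737 per second.
By the memoryless property, P(X > 808+2600 | X > 808) = P(X > 2600).
P(X > 2600) = e^(−1.5671) ≈ 0.209.

0.209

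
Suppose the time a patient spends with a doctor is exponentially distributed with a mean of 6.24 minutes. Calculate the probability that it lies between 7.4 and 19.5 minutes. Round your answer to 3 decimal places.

The rate is λ = 1/6.24 = 0.160256 per minute.
P(7.4 < X < 19.5) = e^(−λ·7.4) − e^(−λ·19.5) = 0.30547 − 0.04394 ≈ 0.262.

0.262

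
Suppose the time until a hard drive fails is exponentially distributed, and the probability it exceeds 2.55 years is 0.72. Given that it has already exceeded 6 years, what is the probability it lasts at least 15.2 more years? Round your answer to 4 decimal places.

0.1411

From e^(−λ·2.55) = 0.72, λ = −ln(0.72)/2.55 = 0.128825.
Memoryless: P(X > 6+15.2 | X > 6) = P(X > 15.2) = e^(−0.128825·15.2) ≈ 0.1411.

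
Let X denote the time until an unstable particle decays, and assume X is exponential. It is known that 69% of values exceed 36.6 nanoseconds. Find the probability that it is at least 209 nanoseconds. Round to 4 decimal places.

0.1202

e^(−λ·36.6) = 0.69 ⇒ λ = −ln(0.69)/36.6 = 0.0101384.
P(X > 209) = e^(−0.0101384·209) = e^(−2.1189) ≈ 0.1202.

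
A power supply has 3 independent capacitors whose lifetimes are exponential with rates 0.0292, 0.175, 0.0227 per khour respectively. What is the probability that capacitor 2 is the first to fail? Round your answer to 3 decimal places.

0.771

The time to first failure is exponential with rate Σλ = 0.0292 + 0.175 + 0.0227 = 0.2269.
P(capacitor 2 first) = λ_2/Σλ = 0.175/0.2269 ≈ 0.771.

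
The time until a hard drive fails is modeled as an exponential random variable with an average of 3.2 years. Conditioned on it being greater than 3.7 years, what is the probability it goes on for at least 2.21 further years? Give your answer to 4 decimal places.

0.5013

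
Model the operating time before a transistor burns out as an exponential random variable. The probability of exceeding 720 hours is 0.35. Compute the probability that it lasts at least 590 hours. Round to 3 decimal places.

e^(−λ·720) = 0.35 ⇒ λ = −ln(0.35)/720 = 0.00145809.
P(X > 590) = e^(−0.00145809·590) = e^(−0.86027) ≈ 0.423.

0.423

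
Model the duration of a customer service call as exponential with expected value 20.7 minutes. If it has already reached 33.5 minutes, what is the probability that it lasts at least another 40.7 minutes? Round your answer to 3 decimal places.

The rate is λ = 1/20.7 = 0.0483092 per minute.
The exponential is memoryless, so the remaining time is again Exp(λ): the condition X > 33.5 is irrelevant.
P(X > 40.7) = e^(−1.9662) ≈ 0.140.

0.140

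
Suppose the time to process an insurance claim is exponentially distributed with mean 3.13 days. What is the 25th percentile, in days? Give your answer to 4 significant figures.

The rate is λ = 1/3.13 = 0.319489 per day.
Set 1 − e^(−λt) = 0.25, so t = −ln(0.75)/λ = 0.28768/0.319489 ≈ 0.900445 days.

0.9004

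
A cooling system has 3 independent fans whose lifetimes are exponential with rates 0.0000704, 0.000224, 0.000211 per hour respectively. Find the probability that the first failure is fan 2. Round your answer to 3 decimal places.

The time to first failure is exponential with rate Σλ = 0.0000704 + 0.000224 + 0.000211 = 0.0005054.
P(fan 2 first) = λ_2/Σλ = 0.000224/0.0005054 ≈ 0.443.

0.443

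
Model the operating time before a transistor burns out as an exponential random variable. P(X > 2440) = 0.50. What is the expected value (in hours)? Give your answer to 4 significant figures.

e^(−λ·2440) = 0.50 ⇒ λ = −ln(0.50)/2440 = 0.000284077.
Mean = 1/λ = 3520.18 hours.

3520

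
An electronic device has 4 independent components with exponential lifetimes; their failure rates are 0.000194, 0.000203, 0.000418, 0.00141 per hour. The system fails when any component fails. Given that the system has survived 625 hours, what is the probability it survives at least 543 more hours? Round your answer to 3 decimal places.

0.299

Time to first failure ~ Exp(Σλ) with Σλ = 0.002225.
By memorylessness, P(T > 625+543 | T > 625) = P(T > 543) = e^(−0.002225·543) ≈ 0.299.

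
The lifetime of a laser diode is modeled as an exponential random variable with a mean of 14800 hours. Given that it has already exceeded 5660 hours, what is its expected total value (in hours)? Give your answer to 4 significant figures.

20460

The rate is λ = 1/14800 = 0.0000675676 per hour.
By memorylessness, E[X | X > 5660] = 5660 + 1/λ = 5660 + 14800 = 20460 hours.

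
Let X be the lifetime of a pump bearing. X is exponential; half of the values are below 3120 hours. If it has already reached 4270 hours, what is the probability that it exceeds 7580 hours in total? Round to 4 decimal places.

For an exponential, median = ln(2)/λ, so λ = ln 2 / 3120 = 0.000222163 per hour.
P(X > s+t | X > s) = e^(−λ(s+t))/e^(−λs) = e^(−λt), independent of s = 4270.
P(X > 3310) = e^(−0.73536) ≈ 0.4793.

0.4793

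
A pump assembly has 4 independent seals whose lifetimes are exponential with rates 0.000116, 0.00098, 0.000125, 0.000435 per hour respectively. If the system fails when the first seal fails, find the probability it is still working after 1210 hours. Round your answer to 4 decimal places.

0.1348

The time to first failure is exponential with rate Σλ = 0.000116 + 0.00098 + 0.000125 + 0.000435 = 0.001656.
P(min > 1210) = e^(−0.001656·1210) = e^(−2.0038) ≈ 0.1348.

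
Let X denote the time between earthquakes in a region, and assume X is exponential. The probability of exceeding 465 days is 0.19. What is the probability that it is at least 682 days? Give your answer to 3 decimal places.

0.088

e^(−λ·465) = 0.19 ⇒ λ = −ln(0.19)/465 = 0.00357146.
P(X > 682) = e^(−0.00357146·682) = e^(−2.4357) ≈ 0.088.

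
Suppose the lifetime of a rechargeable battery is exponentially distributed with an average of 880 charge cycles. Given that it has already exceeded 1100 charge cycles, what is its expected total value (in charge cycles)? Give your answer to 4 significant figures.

The rate is λ = 1/880 = 0.00113636 per charge cycle.
By memorylessness, E[X | X > 1100] = 1100 + 1/λ = 1100 + 880 = 1980 charge cycles.

1980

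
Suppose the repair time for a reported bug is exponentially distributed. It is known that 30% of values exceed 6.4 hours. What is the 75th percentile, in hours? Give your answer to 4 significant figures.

e^(−λ·6.4) = 0.30 ⇒ λ = −ln(0.30)/6.4 = 0.188121.
75th percentile: 1 − e^(−λt) = 0.75, t = −ln(0.25)/λ = 7.36917 hours.

7.369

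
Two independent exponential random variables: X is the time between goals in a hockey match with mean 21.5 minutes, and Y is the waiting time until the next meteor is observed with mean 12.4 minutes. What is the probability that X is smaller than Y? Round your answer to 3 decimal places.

λ_1 = 1/21.5 = 0.0465116, λ_2 = 1/12.4 = 0.0806452.
For independent exponentials, P(X < Y) = λ_1/(λ_1+λ_2) = 0.0465116/0.127157 ≈ 0.366.

0.366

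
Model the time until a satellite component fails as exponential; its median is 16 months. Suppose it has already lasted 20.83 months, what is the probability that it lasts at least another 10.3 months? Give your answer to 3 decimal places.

0.640

For an exponential, median = ln(2)/λ, so λ = ln 2 / 16 = 0.0433217 per month.
By the memoryless property, P(X > 20.83+10.3 | X > 20.83) = P(X > 10.3).
P(X > 10.3) = e^(−0.44621) ≈ 0.640.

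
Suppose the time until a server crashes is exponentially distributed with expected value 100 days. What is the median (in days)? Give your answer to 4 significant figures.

The rate is λ = 1/100 = 0.01 per day.
Set 1 − e^(−λt) = 0.5, so t = −ln(0.5)/λ = 0.69315/0.01 ≈ 69.3147 days.

69.31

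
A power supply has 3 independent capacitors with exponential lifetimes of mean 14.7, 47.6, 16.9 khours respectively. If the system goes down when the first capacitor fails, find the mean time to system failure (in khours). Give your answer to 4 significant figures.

The first failure time is exponential with rate Σλ_i = 1/14.7 + 1/47.6 + 1/16.9 = 0.148207 per khour.
E[min] = 1/Σλ = 1/0.148207 = 6.74731 khours.

6.747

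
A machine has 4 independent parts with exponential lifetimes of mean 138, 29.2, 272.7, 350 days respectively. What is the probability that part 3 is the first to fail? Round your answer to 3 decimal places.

0.076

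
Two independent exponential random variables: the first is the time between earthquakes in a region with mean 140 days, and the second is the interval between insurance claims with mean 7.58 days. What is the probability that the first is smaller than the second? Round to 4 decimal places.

0.0514

λ_1 = 1/140 = 0.00714286, λ_2 = 1/7.58 = 0.131926.
For independent exponentials, P(the first < the second) = λ_1/(λ_1+λ_2) = 0.00714286/0.139069 ≈ 0.0514.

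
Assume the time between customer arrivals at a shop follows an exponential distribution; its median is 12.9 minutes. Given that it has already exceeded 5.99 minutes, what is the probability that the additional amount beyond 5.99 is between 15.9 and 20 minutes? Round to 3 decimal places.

For an exponential, median = ln(2)/λ, so λ = ln 2 / 12.9 = 0.0537323 per minute.
Memoryless: the residual past 5.99 is again Exp(λ).
P(15.9 < residual < 20) = e^(−λ·15.9) − e^(−λ·20) = 0.42556 − 0.34142 ≈ 0.084.

0.084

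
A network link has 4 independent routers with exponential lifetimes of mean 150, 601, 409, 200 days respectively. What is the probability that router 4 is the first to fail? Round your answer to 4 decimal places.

0.3169

Rates: λ_i = 1/mean_i → 0.00666667, 0.00166389, 0.00244499, 0.005; Σλ = 0.0157755.
P(router 4 first) = λ_4/Σλ = 0.005/0.0157755 ≈ 0.3169.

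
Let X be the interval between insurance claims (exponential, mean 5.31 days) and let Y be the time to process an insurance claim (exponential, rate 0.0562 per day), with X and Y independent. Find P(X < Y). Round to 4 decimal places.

0.7702

λ_1 = 1/5.31 = 0.188324, λ_2 = 0.0562.
For independent exponentials, P(X < Y) = λ_1/(λ_1+λ_2) = 0.188324/0.244524 ≈ 0.7702.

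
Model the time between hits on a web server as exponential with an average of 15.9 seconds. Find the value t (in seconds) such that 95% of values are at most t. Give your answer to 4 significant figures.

47.63

The rate is λ = 1/15.9 = 0.0628931 per second.
Set 1 − e^(−λt) = 0.95, so t = −ln(0.05)/λ = 2.9957/0.0628931 ≈ 47.6321 seconds.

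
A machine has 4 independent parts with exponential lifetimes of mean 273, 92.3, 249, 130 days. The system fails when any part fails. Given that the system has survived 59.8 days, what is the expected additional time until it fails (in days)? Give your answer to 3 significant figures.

38.2

First-failure rate Σλ = 1/273 + 1/92.3 + 1/249 + 1/130 = 0.0262056.
By memorylessness the expected residual is 1/Σλ = 38.1598 days, regardless of the 59.8 already elapsed.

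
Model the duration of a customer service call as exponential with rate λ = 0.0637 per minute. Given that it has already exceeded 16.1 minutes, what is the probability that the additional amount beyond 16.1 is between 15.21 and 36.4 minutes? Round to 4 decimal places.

Memoryless: the residual past 16.1 is again Exp(λ).
P(15.21 < residual < 36.4) = e^(−λ·15.21) − e^(−λ·36.4) = 0.37951 − 0.09840 ≈ 0.2811.

0.2811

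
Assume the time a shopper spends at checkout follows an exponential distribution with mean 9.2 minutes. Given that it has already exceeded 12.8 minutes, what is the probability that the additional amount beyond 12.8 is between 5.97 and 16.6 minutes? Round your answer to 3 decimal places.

0.358

The rate is λ = 1/9.2 = 0.108696 per minute.
Memoryless: the residual past 12.8 is again Exp(λ).
P(5.97 < residual < 16.6) = e^(−λ·5.97) − e^(−λ·16.6) = 0.52261 − 0.16458 ≈ 0.358.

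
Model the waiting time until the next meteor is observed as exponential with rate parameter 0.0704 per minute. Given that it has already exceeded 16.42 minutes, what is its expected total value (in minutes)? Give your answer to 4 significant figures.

30.62

By memorylessness, E[X | X > 16.42] = 16.42 + 1/λ = 16.42 + 14.2045 = 30.6245 minutes.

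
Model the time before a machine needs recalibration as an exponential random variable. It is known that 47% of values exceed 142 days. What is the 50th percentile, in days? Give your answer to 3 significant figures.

130

e^(−λ·142) = 0.47 ⇒ λ = −ln(0.47)/142 = 0.00531706.
50th percentile: 1 − e^(−λt) = 0.5, t = −ln(0.5)/λ = 130.363 days.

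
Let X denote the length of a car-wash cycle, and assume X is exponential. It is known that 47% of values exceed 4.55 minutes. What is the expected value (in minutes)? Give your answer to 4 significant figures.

6.026

e^(−λ·4.55) = 0.47 ⇒ λ = −ln(0.47)/4.55 = 0.165939.
Mean = 1/λ = 6.02631 minutes.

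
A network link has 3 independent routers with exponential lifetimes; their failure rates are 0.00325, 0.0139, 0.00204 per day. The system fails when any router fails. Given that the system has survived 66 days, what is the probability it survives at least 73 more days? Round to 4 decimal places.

0.2464

Time to first failure ~ Exp(Σλ) with Σλ = 0.01919.
By memorylessness, P(T > 66+73 | T > 66) = P(T > 73) = e^(−0.01919·73) ≈ 0.2464.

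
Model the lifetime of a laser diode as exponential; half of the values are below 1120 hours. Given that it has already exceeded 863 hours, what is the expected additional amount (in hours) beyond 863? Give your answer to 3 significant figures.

For an exponential, median = ln(2)/λ, so λ = ln 2 / 1120 = 0.000618881 per hour.
By memorylessness, the remaining amount past any threshold is again Exp(λ) with mean 1/λ = 1615.82 hours.

1620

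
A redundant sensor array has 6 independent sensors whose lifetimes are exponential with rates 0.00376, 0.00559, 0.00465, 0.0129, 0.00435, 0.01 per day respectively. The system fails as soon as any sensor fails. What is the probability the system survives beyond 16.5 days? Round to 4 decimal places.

The time to first failure is exponential with rate Σλ = 0.00376 + 0.00559 + 0.00465 + 0.0129 + 0.00435 + 0.01 = 0.04125.
P(min > 16.5) = e^(−0.04125·16.5) = e^(−0.68063) ≈ 0.5063.

0.5063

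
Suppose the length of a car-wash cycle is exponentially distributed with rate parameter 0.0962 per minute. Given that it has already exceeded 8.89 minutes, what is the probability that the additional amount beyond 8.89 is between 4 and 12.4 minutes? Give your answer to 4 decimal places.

Memoryless: the residual past 8.89 is again Exp(λ).
P(4 < residual < 12.4) = e^(−λ·4) − e^(−λ·12.4) = 0.68059 − 0.30335 ≈ 0.3772.

0.3772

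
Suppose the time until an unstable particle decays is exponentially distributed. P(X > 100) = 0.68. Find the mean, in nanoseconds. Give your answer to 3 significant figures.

e^(−λ·100) = 0.68 ⇒ λ = −ln(0.68)/100 = 0.00385662.
Mean = 1/λ = 259.294 nanoseconds.

259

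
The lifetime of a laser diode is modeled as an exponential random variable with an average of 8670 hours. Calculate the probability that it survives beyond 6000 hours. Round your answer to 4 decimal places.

0.5006

The rate is λ = 1/8670 = 0.00011534 per hour.
P(X > 6000) = e^(−λ·6000) = e^(−0.69204) ≈ 0.5006.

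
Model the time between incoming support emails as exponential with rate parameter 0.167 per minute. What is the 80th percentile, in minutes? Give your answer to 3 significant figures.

Set 1 − e^(−λt) = 0.8, so t = −ln(0.2)/λ = 1.6094/0.167 ≈ 9.63735 minutes.

9.64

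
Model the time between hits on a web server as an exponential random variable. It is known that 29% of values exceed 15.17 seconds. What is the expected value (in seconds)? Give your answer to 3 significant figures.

12.3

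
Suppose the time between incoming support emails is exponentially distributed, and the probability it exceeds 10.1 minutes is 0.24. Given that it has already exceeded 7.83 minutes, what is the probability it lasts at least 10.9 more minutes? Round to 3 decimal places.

0.214

From e^(−λ·10.1) = 0.24, λ = −ln(0.24)/10.1 = 0.141299.
Memoryless: P(X > 7.83+10.9 | X > 7.83) = P(X > 10.9) = e^(−0.141299·10.9) ≈ 0.214.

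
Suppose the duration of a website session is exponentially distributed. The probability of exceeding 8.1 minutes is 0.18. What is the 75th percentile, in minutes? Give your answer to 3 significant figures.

6.55

e^(−λ·8.1) = 0.18 ⇒ λ = −ln(0.18)/8.1 = 0.211704.
75th percentile: 1 − e^(−λt) = 0.75, t = −ln(0.25)/λ = 6.54828 minutes.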